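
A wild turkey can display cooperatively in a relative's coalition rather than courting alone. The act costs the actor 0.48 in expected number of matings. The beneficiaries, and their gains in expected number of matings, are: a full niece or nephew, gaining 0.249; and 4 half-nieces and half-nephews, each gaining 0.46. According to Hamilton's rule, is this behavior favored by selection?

No

Hamilton's rule: the trait is favored when the sum of r·B over every recipient exceeds the actor's cost C.
r to a full niece or nephew = 1/4 (full aunt/uncle↔niece/nephew: two paths of length 3 through the shared grandparent pair: r = 2·(1/2)^3 = 1/4).
r to a half-niece or half-nephew = 1/8 (half-aunt/uncle↔niece/nephew: one path of length 3: r = (1/2)^3 = 1/8).
Summing one r·B term per recipient: 1·0.25·0.249 + 4·0.125·0.46 = 0.29225.
0.29225 < 0.48: the indirect benefit is less than the cost.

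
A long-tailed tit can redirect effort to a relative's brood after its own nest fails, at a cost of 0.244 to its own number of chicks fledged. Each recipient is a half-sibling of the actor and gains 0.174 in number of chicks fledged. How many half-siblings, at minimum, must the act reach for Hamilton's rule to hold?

r to a half-sibling = 1/4 (half-sibs share one parent — one path of length 2: r = (1/2)^2 = 1/4).
Hamilton's rule: n·r·B > C  ⇒  n > C/(r·B) = 0.244/(0.25·0.174) = 5.609.
The smallest integer exceeding 5.609 is 6.

6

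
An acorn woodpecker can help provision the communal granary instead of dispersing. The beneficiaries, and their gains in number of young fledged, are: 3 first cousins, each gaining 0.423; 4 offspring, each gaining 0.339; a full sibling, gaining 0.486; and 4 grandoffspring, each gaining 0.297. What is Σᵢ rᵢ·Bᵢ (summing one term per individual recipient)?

1.376625

r to a first cousin = 1/8 (first cousins share one grandparent pair — two paths of length 4: r = 2·(1/2)^4 = 1/8).
r to an offspring = 1/2 (one parent–offspring link: r = (1/2)^1 = 1/2).
r to a full sibling = 1/2 (full sibs share both parents — two paths of length 2: r = 2·(1/2)^2 = 1/2).
r to a grandoffspring = 1/4 (two parent–offspring links: r = (1/2)^2 = 1/4).
Summing one r·B term per recipient: 3·0.125·0.423 + 4·0.5·0.339 + 1·0.5·0.486 + 4·0.25·0.297 = 1.376625.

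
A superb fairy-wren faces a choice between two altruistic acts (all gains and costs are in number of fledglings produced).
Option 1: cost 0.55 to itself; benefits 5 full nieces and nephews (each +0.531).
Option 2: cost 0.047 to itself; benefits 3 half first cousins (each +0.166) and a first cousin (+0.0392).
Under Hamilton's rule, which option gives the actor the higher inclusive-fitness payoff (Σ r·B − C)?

Option 1

Option 1: r to a full niece or nephew = 0.25.
Option 1: Σ r·B − C = (5·0.25·0.531) − 0.55 = 0.11375.
Option 2: r to a half first cousin = 0.0625.
Option 2: r to a first cousin = 0.125.
Option 2: Σ r·B − C = (3·0.0625·0.166 + 1·0.125·0.0392) − 0.047 = -0.010975.
Option 1 has the higher net inclusive-fitness payoff.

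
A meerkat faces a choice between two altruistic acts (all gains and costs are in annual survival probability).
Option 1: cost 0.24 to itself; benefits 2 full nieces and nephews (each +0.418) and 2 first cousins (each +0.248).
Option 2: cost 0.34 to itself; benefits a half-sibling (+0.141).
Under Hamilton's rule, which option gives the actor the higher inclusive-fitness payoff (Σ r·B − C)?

Option 1: r to a full niece or nephew = 0.25.
Option 1: r to a first cousin = 0.125.
Option 1: Σ r·B − C = (2·0.25·0.418 + 2·0.125·0.248) − 0.24 = 0.031.
Option 2: r to a half-sibling = 0.25.
Option 2: Σ r·B − C = (1·0.25·0.141) − 0.34 = -0.30475.
Option 1 has the higher net inclusive-fitness payoff.

Option 1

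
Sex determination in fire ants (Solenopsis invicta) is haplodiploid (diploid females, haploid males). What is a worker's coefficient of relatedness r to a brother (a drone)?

0.25

Her haploid brother carries none of their father's genes and a random half of their mother's genome; that half matches the maternal half of her own genome with probability 1/2: r = 1/2 · 1/2 = 1/4.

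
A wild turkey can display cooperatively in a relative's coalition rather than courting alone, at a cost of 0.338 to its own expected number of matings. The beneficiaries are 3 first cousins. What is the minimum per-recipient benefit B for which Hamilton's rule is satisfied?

r to a first cousin = 0.125 (first cousins share one grandparent pair — two paths of length 4: r = 2·(1/2)^4 = 1/8).
Hamilton's rule with n recipients of equal r: n·r·B > C, so B > C/(n·r) = 0.338/(3·0.125) = 0.9013.

0.9013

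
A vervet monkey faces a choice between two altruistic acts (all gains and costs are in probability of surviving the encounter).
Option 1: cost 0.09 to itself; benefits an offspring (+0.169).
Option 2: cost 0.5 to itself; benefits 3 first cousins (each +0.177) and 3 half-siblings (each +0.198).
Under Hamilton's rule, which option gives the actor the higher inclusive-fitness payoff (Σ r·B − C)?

Option 1

Option 1: r to an offspring = 0.5.
Option 1: Σ r·B − C = (1·0.5·0.169) − 0.09 = -0.0055.
Option 2: r to a first cousin = 0.125.
Option 2: r to a half-sibling = 0.25.
Option 2: Σ r·B − C = (3·0.125·0.177 + 3·0.25·0.198) − 0.5 = -0.285125.
Option 1 has the higher net inclusive-fitness payoff.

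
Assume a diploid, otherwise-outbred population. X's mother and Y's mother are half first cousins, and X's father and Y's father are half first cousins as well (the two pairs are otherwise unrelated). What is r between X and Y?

0.03125

Relatedness sums over independent paths through distinct common ancestors.
X and Y are related in two ways: half second cousins through their mothers (r = 1/64) and half second cousins through their fathers (r = 1/64).
r = 1/64 + 1/64 = 1/32 = 0.03125.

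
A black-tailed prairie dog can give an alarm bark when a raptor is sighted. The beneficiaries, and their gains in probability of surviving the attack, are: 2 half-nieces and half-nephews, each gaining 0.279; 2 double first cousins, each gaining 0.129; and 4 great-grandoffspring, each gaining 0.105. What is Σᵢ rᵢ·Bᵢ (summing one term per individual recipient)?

r to a half-niece or half-nephew = 0.125 (half-aunt/uncle↔niece/nephew: one path of length 3: r = (1/2)^3 = 1/8).
r to a double first cousin = 1/4 (double first cousins share both grandparent pairs — four paths of length 4: r = 4·(1/2)^4 = 1/4).
r to a great-grandoffspring = 0.125 (three parent–offspring links: r = (1/2)^3 = 1/8).
Summing one r·B term per recipient: 2·0.125·0.279 + 2·0.25·0.129 + 4·0.125·0.105 = 0.18675.

0.18675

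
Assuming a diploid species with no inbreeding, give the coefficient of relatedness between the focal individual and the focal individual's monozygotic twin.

Each parent–offspring link contributes a factor of 1/2, and independent paths through distinct common ancestors add.
Monozygotic twins share every allele identical by descent: r = 1.

1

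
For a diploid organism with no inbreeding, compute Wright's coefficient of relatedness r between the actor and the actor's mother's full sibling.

0.25

Each parent–offspring link contributes a factor of 1/2, and independent paths through distinct common ancestors add.
Full aunt/uncle↔niece/nephew: two paths of length 3 through the shared grandparent pair: r = 2·(1/2)^3 = 1/4.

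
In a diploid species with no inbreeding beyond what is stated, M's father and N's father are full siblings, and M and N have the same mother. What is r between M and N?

0.375

Relatedness sums over independent paths through distinct common ancestors.
M and N are related in two ways: first cousins through their fathers (r = 1/8) and half-sibs through their shared mother (r = 1/4).
r = 1/8 + 1/4 = 3/8 = 0.375.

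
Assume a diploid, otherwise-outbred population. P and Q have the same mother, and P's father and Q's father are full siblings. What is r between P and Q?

Relatedness sums over independent paths through distinct common ancestors.
P and Q are related in two ways: half-sibs through their shared mother (r = 1/4) and first cousins through their fathers (r = 1/8).
r = 1/4 + 1/8 = 0.375.

0.375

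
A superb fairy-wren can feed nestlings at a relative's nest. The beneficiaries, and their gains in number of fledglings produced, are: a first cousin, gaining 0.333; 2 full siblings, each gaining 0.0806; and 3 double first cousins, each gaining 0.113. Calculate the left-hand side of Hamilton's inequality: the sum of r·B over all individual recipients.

0.206975

r to a first cousin = 1/8 (first cousins share one grandparent pair — two paths of length 4: r = 2·(1/2)^4 = 1/8).
r to a full sibling = 0.5 (full sibs share both parents — two paths of length 2: r = 2·(1/2)^2 = 1/2).
r to a double first cousin = 0.25 (double first cousins share both grandparent pairs — four paths of length 4: r = 4·(1/2)^4 = 1/4).
Summing one r·B term per recipient: 1·0.125·0.333 + 2·0.5·0.0806 + 3·0.25·0.113 = 0.206975.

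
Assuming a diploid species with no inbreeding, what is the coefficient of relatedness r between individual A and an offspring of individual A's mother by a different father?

0.25

Each parent–offspring link contributes a factor of 1/2, and independent paths through distinct common ancestors add.
Half-sibs share one parent — one path of length 2: r = (1/2)^2 = 1/4.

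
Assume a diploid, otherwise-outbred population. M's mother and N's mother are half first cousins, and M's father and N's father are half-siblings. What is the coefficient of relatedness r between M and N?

Wright's path rule: contributions from independent ancestry routes add.
M and N are related in two ways: half second cousins through their mothers (r = 1/64) and half first cousins through their fathers (r = 1/16).
r = 1/64 + 1/16 = 5/64 = 0.078125.

0.078125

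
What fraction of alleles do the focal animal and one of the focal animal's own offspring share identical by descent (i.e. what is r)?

Each parent–offspring link contributes a factor of 1/2, and independent paths through distinct common ancestors add.
One parent–offspring link: r = (1/2)^1 = 1/2.

0.5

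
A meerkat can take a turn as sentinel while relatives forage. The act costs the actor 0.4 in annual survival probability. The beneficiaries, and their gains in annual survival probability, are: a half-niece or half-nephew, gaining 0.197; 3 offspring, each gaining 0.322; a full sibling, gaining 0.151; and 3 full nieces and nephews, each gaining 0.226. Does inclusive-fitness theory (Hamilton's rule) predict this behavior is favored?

Hamilton's rule: the trait is favored when the sum of r·B over every recipient exceeds the actor's cost C.
r to a half-niece or half-nephew = 1/8 (half-aunt/uncle↔niece/nephew: one path of length 3: r = (1/2)^3 = 1/8).
r to an offspring = 1/2 (one parent–offspring link: r = (1/2)^1 = 1/2).
r to a full sibling = 0.5 (full sibs share both parents — two paths of length 2: r = 2·(1/2)^2 = 1/2).
r to a full niece or nephew = 1/4 (full aunt/uncle↔niece/nephew: two paths of length 3 through the shared grandparent pair: r = 2·(1/2)^3 = 1/4).
Summing one r·B term per recipient: 1·0.125·0.197 + 3·0.5·0.322 + 1·0.5·0.151 + 3·0.25·0.226 = 0.752625.
0.752625 > 0.4: the indirect benefit exceeds the cost.

Yes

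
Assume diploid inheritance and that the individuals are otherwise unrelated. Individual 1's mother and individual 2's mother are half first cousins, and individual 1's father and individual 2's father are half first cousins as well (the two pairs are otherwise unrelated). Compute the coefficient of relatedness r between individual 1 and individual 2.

Relatedness sums over independent paths through distinct common ancestors.
Individual 1 and individual 2 are related in two ways: half second cousins through their mothers (r = 1/64) and half second cousins through their fathers (r = 1/64).
r = 1/64 + 1/64 = 0.03125.

0.03125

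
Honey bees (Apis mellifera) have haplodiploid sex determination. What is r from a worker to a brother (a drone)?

Her haploid brother carries none of their father's genes and a random half of their mother's genome; that half matches the maternal half of her own genome with probability 1/2: r = 1/2 · 1/2 = 1/4.

0.25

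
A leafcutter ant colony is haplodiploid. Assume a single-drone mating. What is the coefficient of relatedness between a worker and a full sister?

0.75

Haplodiploid full sisters inherit their father's entire haploid genome identically (contributing 1/2) and on average half of their mother's contribution (1/2 · 1/2 = 1/4); r = 1/2 + 1/4 = 3/4.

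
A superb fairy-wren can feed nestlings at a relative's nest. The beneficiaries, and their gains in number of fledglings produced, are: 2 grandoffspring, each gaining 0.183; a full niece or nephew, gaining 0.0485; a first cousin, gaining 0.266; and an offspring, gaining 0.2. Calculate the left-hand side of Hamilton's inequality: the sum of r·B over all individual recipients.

r to a grandoffspring = 1/4 (two parent–offspring links: r = (1/2)^2 = 1/4).
r to a full niece or nephew = 1/4 (full aunt/uncle↔niece/nephew: two paths of length 3 through the shared grandparent pair: r = 2·(1/2)^3 = 1/4).
r to a first cousin = 1/8 (first cousins share one grandparent pair — two paths of length 4: r = 2·(1/2)^4 = 1/8).
r to an offspring = 1/2 (one parent–offspring link: r = (1/2)^1 = 1/2).
Summing one r·B term per recipient: 2·0.25·0.183 + 1·0.25·0.0485 + 1·0.125·0.266 + 1·0.5·0.2 = 0.236875.

0.236875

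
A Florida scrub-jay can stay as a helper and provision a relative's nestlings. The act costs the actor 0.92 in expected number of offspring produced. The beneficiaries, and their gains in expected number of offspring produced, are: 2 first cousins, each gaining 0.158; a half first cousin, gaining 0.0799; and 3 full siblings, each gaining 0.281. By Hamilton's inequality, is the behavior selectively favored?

No

Hamilton's rule: the trait is favored when the sum of r·B over every recipient exceeds the actor's cost C.
r to a first cousin = 0.125 (first cousins share one grandparent pair — two paths of length 4: r = 2·(1/2)^4 = 1/8).
r to a half first cousin = 1/16 (half first cousins share one grandparent — one path of length 4: r = (1/2)^4 = 1/16).
r to a full sibling = 0.5 (full sibs share both parents — two paths of length 2: r = 2·(1/2)^2 = 1/2).
Summing one r·B term per recipient: 2·0.125·0.158 + 1·0.0625·0.0799 + 3·0.5·0.281 = 0.46599375.
0.46599375 < 0.92: the indirect benefit is less than the cost.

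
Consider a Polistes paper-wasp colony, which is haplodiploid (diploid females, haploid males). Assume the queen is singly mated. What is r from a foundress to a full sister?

0.75

Haplodiploid full sisters inherit their father's entire haploid genome identically (contributing 1/2) and on average half of their mother's contribution (1/2 · 1/2 = 1/4); r = 1/2 + 1/4 = 3/4.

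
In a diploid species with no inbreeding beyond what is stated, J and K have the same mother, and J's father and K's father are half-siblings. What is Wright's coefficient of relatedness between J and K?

0.3125

Wright's path rule: contributions from independent ancestry routes add.
J and K are related in two ways: half-sibs through their shared mother (r = 1/4) and half first cousins through their fathers (r = 1/16).
r = 1/4 + 1/16 = 5/16 = 0.3125.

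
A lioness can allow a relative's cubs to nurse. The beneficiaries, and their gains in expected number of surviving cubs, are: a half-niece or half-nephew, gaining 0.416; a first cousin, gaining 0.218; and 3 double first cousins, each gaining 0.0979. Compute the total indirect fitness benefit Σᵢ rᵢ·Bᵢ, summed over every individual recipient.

0.152675

r to a half-niece or half-nephew = 1/8 (half-aunt/uncle↔niece/nephew: one path of length 3: r = (1/2)^3 = 1/8).
r to a first cousin = 0.125 (first cousins share one grandparent pair — two paths of length 4: r = 2·(1/2)^4 = 1/8).
r to a double first cousin = 1/4 (double first cousins share both grandparent pairs — four paths of length 4: r = 4·(1/2)^4 = 1/4).
Summing one r·B term per recipient: 1·0.125·0.416 + 1·0.125·0.218 + 3·0.25·0.0979 = 0.152675.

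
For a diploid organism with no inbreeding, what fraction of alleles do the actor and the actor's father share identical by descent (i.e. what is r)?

0.5

Each parent–offspring link contributes a factor of 1/2, and independent paths through distinct common ancestors add.
One parent–offspring link: r = (1/2)^1 = 1/2.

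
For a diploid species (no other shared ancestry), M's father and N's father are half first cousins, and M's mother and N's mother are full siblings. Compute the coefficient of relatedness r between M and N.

0.140625

With two independent routes of shared ancestry, r is the sum of the two contributions.
M and N are related in two ways: half second cousins through their fathers (r = 1/64) and first cousins through their mothers (r = 1/8).
r = 1/64 + 1/8 = 0.140625.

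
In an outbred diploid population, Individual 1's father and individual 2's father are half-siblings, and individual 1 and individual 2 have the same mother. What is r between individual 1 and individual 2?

Wright's path rule: contributions from independent ancestry routes add.
Individual 1 and individual 2 are related in two ways: half first cousins through their fathers (r = 1/16) and half-sibs through their shared mother (r = 1/4).
r = 1/16 + 1/4 = 0.3125.

0.3125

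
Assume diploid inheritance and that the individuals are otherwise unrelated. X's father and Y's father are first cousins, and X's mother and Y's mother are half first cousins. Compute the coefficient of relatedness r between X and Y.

Independent pedigree routes through distinct common ancestors add.
X and Y are related in two ways: second cousins through their fathers (r = 1/32) and half second cousins through their mothers (r = 1/64).
r = 1/32 + 1/64 = 0.046875.

0.046875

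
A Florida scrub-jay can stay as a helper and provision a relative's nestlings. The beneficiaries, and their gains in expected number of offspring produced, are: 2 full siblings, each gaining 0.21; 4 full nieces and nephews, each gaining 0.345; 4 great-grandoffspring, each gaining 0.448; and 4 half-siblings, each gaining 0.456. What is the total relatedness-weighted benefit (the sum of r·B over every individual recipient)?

r to a full sibling = 0.5 (full sibs share both parents — two paths of length 2: r = 2·(1/2)^2 = 1/2).
r to a full niece or nephew = 1/4 (full aunt/uncle↔niece/nephew: two paths of length 3 through the shared grandparent pair: r = 2·(1/2)^3 = 1/4).
r to a great-grandoffspring = 1/8 (three parent–offspring links: r = (1/2)^3 = 1/8).
r to a half-sibling = 1/4 (half-sibs share one parent — one path of length 2: r = (1/2)^2 = 1/4).
Summing one r·B term per recipient: 2·0.5·0.21 + 4·0.25·0.345 + 4·0.125·0.448 + 4·0.25·0.456 = 1.235.

1.235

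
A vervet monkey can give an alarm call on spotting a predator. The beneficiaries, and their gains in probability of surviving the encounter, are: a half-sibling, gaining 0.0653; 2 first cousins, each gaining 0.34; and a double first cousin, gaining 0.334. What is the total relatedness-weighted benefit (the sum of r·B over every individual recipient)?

r to a half-sibling = 0.25 (half-sibs share one parent — one path of length 2: r = (1/2)^2 = 1/4).
r to a first cousin = 0.125 (first cousins share one grandparent pair — two paths of length 4: r = 2·(1/2)^4 = 1/8).
r to a double first cousin = 1/4 (double first cousins share both grandparent pairs — four paths of length 4: r = 4·(1/2)^4 = 1/4).
Summing one r·B term per recipient: 1·0.25·0.0653 + 2·0.125·0.34 + 1·0.25·0.334 = 0.184825.

0.184825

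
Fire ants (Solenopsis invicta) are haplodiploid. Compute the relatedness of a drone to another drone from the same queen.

Haploid brothers each carry a random half of the queen's diploid genome, so on average they share half: r = 1/2.

0.5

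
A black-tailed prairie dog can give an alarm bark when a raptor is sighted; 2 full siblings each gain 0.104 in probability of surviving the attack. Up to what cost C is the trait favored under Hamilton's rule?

0.104

r to a full sibling = 1/2 (full sibs share both parents — two paths of length 2: r = 2·(1/2)^2 = 1/2).
Hamilton's rule: n·r·B > C, so the trait is favored while C < n·r·B = 2·0.5·0.104 = 0.104.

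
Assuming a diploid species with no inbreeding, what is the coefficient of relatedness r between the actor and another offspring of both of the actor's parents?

Each parent–offspring link contributes a factor of 1/2, and independent paths through distinct common ancestors add.
Full sibs share both parents — two paths of length 2: r = 2·(1/2)^2 = 1/2.

0.5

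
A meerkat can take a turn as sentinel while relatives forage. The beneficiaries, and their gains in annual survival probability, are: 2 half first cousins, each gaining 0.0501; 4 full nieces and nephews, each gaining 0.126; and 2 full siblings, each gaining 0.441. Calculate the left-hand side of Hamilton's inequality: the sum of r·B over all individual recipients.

r to a half first cousin = 0.0625 (half first cousins share one grandparent — one path of length 4: r = (1/2)^4 = 1/16).
r to a full niece or nephew = 1/4 (full aunt/uncle↔niece/nephew: two paths of length 3 through the shared grandparent pair: r = 2·(1/2)^3 = 1/4).
r to a full sibling = 0.5 (full sibs share both parents — two paths of length 2: r = 2·(1/2)^2 = 1/2).
Summing one r·B term per recipient: 2·0.0625·0.0501 + 4·0.25·0.126 + 2·0.5·0.441 = 0.5732625.

0.5732625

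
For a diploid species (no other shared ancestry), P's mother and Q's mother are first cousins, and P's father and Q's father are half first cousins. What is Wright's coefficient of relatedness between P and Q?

Independent pedigree routes through distinct common ancestors add.
P and Q are related in two ways: second cousins through their mothers (r = 1/32) and half second cousins through their fathers (r = 1/64).
r = 1/32 + 1/64 = 3/64 = 0.046875.

0.046875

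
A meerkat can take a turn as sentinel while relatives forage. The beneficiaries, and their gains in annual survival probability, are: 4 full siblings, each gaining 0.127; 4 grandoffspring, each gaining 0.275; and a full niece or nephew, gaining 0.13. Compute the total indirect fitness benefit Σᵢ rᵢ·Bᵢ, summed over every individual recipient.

r to a full sibling = 0.5 (full sibs share both parents — two paths of length 2: r = 2·(1/2)^2 = 1/2).
r to a grandoffspring = 1/4 (two parent–offspring links: r = (1/2)^2 = 1/4).
r to a full niece or nephew = 1/4 (full aunt/uncle↔niece/nephew: two paths of length 3 through the shared grandparent pair: r = 2·(1/2)^3 = 1/4).
Summing one r·B term per recipient: 4·0.5·0.127 + 4·0.25·0.275 + 1·0.25·0.13 = 0.5615.

0.5615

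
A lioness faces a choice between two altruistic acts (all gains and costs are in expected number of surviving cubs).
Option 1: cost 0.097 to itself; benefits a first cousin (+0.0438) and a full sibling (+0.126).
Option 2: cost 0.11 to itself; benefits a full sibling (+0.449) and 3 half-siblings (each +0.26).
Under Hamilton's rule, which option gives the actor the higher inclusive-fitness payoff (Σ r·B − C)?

Option 1: r to a first cousin = 0.125.
Option 1: r to a full sibling = 0.5.
Option 1: Σ r·B − C = (1·0.125·0.0438 + 1·0.5·0.126) − 0.097 = -0.028525.
Option 2: r to a full sibling = 0.5.
Option 2: r to a half-sibling = 0.25.
Option 2: Σ r·B − C = (1·0.5·0.449 + 3·0.25·0.26) − 0.11 = 0.3095.
Option 2 has the higher net inclusive-fitness payoff.

Option 2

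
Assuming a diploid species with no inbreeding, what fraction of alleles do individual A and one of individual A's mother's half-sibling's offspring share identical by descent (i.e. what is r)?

0.0625

Each parent–offspring link contributes a factor of 1/2, and independent paths through distinct common ancestors add.
Half first cousins share one grandparent — one path of length 4: r = (1/2)^4 = 1/16.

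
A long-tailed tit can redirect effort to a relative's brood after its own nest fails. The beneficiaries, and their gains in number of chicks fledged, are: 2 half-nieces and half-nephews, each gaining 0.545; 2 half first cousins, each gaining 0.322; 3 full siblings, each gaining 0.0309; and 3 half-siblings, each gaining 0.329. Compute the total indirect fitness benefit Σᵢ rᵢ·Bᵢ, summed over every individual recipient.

r to a half-niece or half-nephew = 1/8 (half-aunt/uncle↔niece/nephew: one path of length 3: r = (1/2)^3 = 1/8).
r to a half first cousin = 1/16 (half first cousins share one grandparent — one path of length 4: r = (1/2)^4 = 1/16).
r to a full sibling = 0.5 (full sibs share both parents — two paths of length 2: r = 2·(1/2)^2 = 1/2).
r to a half-sibling = 1/4 (half-sibs share one parent — one path of length 2: r = (1/2)^2 = 1/4).
Summing one r·B term per recipient: 2·0.125·0.545 + 2·0.0625·0.322 + 3·0.5·0.0309 + 3·0.25·0.329 = 0.4696.

0.4696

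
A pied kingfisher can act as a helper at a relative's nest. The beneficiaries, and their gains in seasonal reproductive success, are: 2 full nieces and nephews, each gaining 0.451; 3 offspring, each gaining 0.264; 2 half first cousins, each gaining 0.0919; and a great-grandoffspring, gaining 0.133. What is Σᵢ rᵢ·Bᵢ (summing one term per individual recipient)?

r to a full niece or nephew = 1/4 (full aunt/uncle↔niece/nephew: two paths of length 3 through the shared grandparent pair: r = 2·(1/2)^3 = 1/4).
r to an offspring = 1/2 (one parent–offspring link: r = (1/2)^1 = 1/2).
r to a half first cousin = 1/16 (half first cousins share one grandparent — one path of length 4: r = (1/2)^4 = 1/16).
r to a great-grandoffspring = 1/8 (three parent–offspring links: r = (1/2)^3 = 1/8).
Summing one r·B term per recipient: 2·0.25·0.451 + 3·0.5·0.264 + 2·0.0625·0.0919 + 1·0.125·0.133 = 0.6496125.

0.6496125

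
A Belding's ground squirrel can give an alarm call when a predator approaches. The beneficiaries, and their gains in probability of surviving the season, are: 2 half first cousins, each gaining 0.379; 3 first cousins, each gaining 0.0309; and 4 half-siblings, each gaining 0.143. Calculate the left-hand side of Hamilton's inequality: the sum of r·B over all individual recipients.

r to a half first cousin = 1/16 (half first cousins share one grandparent — one path of length 4: r = (1/2)^4 = 1/16).
r to a first cousin = 1/8 (first cousins share one grandparent pair — two paths of length 4: r = 2·(1/2)^4 = 1/8).
r to a half-sibling = 1/4 (half-sibs share one parent — one path of length 2: r = (1/2)^2 = 1/4).
Summing one r·B term per recipient: 2·0.0625·0.379 + 3·0.125·0.0309 + 4·0.25·0.143 = 0.2019625.

0.2019625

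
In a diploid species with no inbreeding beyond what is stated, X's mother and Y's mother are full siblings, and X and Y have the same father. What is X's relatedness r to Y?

0.375

Independent pedigree routes through distinct common ancestors add.
X and Y are related in two ways: first cousins through their mothers (r = 1/8) and half-sibs through their shared father (r = 1/4).
r = 1/8 + 1/4 = 0.375.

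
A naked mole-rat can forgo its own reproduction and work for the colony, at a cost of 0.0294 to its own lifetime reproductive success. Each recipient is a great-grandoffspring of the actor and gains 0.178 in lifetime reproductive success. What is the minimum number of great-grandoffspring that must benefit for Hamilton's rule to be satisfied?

r to a great-grandoffspring = 0.125 (three parent–offspring links: r = (1/2)^3 = 1/8).
Hamilton's rule: n·r·B > C  ⇒  n > C/(r·B) = 0.0294/(0.125·0.178) = 1.321.
The smallest integer exceeding 1.321 is 2.

2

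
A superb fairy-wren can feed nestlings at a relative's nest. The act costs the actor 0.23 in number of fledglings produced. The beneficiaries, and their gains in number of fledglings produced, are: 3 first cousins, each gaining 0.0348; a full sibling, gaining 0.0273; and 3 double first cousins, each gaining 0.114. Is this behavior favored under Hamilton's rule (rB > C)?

Hamilton's rule: the trait is favored when the sum of r·B over every recipient exceeds the actor's cost C.
r to a first cousin = 0.125 (first cousins share one grandparent pair — two paths of length 4: r = 2·(1/2)^4 = 1/8).
r to a full sibling = 0.5 (full sibs share both parents — two paths of length 2: r = 2·(1/2)^2 = 1/2).
r to a double first cousin = 1/4 (double first cousins share both grandparent pairs — four paths of length 4: r = 4·(1/2)^4 = 1/4).
Summing one r·B term per recipient: 3·0.125·0.0348 + 1·0.5·0.0273 + 3·0.25·0.114 = 0.1122.
0.1122 < 0.23: the indirect benefit is less than the cost.

No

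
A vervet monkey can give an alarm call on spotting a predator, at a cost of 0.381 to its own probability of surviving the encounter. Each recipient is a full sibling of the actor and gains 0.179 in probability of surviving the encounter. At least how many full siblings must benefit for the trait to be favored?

5

r to a full sibling = 0.5 (full sibs share both parents — two paths of length 2: r = 2·(1/2)^2 = 1/2).
Hamilton's rule: n·r·B > C  ⇒  n > C/(r·B) = 0.381/(0.5·0.179) = 4.257.
The smallest integer exceeding 4.257 is 5.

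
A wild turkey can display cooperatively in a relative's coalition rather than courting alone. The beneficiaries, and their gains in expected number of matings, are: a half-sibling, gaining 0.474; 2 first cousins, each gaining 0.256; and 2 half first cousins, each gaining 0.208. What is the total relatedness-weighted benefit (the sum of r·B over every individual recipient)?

r to a half-sibling = 0.25 (half-sibs share one parent — one path of length 2: r = (1/2)^2 = 1/4).
r to a first cousin = 1/8 (first cousins share one grandparent pair — two paths of length 4: r = 2·(1/2)^4 = 1/8).
r to a half first cousin = 0.0625 (half first cousins share one grandparent — one path of length 4: r = (1/2)^4 = 1/16).
Summing one r·B term per recipient: 1·0.25·0.474 + 2·0.125·0.256 + 2·0.0625·0.208 = 0.2085.

0.2085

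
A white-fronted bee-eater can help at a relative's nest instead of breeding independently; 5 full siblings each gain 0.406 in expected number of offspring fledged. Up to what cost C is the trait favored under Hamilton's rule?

1.015

r to a full sibling = 0.5 (full sibs share both parents — two paths of length 2: r = 2·(1/2)^2 = 1/2).
Hamilton's rule: n·r·B > C, so the trait is favored while C < n·r·B = 5·0.5·0.406 = 1.015.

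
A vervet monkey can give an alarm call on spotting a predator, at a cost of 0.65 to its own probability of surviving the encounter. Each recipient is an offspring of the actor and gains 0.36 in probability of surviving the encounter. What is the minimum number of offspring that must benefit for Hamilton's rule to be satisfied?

r to an offspring = 1/2 (one parent–offspring link: r = (1/2)^1 = 1/2).
Hamilton's rule: n·r·B > C  ⇒  n > C/(r·B) = 0.65/(0.5·0.36) = 3.611.
The smallest integer exceeding 3.611 is 4.

4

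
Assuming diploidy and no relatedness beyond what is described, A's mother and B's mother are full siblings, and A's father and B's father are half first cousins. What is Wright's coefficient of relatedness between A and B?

With two independent routes of shared ancestry, r is the sum of the two contributions.
A and B are related in two ways: first cousins through their mothers (r = 1/8) and half second cousins through their fathers (r = 1/64).
r = 1/8 + 1/64 = 9/64 = 0.140625.

0.140625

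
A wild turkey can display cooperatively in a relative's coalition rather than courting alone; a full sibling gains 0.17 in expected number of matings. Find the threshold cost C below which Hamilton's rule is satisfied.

0.085

r to a full sibling = 0.5 (full sibs share both parents — two paths of length 2: r = 2·(1/2)^2 = 1/2).
Hamilton's rule: n·r·B > C, so the trait is favored while C < n·r·B = 1·0.5·0.17 = 0.085.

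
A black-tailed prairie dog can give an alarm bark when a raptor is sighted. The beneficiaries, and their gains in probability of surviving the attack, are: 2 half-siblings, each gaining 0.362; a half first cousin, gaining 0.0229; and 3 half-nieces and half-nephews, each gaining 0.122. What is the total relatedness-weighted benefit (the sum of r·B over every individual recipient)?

0.22818125

r to a half-sibling = 0.25 (half-sibs share one parent — one path of length 2: r = (1/2)^2 = 1/4).
r to a half first cousin = 1/16 (half first cousins share one grandparent — one path of length 4: r = (1/2)^4 = 1/16).
r to a half-niece or half-nephew = 0.125 (half-aunt/uncle↔niece/nephew: one path of length 3: r = (1/2)^3 = 1/8).
Summing one r·B term per recipient: 2·0.25·0.362 + 1·0.0625·0.0229 + 3·0.125·0.122 = 0.22818125.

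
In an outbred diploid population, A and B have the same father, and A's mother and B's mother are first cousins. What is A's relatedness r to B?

Independent pedigree routes through distinct common ancestors add.
A and B are related in two ways: half-sibs through their shared father (r = 1/4) and second cousins through their mothers (r = 1/32).
r = 1/4 + 1/32 = 0.28125.

0.28125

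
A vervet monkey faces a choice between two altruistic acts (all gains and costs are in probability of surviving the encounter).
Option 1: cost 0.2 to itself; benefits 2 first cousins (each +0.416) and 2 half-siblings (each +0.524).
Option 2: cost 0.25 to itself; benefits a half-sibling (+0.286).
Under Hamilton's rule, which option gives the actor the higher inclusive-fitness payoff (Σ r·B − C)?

Option 1: r to a first cousin = 0.125.
Option 1: r to a half-sibling = 0.25.
Option 1: Σ r·B − C = (2·0.125·0.416 + 2·0.25·0.524) − 0.2 = 0.166.
Option 2: r to a half-sibling = 0.25.
Option 2: Σ r·B − C = (1·0.25·0.286) − 0.25 = -0.1785.
Option 1 has the higher net inclusive-fitness payoff.

Option 1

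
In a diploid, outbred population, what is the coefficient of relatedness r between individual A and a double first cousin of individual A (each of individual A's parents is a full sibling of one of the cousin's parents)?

Each parent–offspring link contributes a factor of 1/2, and independent paths through distinct common ancestors add.
Double first cousins share both grandparent pairs — four paths of length 4: r = 4·(1/2)^4 = 1/4.

0.25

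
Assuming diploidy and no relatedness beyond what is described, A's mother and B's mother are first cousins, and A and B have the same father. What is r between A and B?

0.28125

Relatedness sums over independent paths through distinct common ancestors.
A and B are related in two ways: second cousins through their mothers (r = 1/32) and half-sibs through their shared father (r = 1/4).
r = 1/32 + 1/4 = 0.28125.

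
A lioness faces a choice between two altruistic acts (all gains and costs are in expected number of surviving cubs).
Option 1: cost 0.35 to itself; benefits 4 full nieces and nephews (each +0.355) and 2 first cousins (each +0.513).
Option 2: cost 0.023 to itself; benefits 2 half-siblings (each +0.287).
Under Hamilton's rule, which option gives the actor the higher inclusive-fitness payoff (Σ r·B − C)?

Option 1: r to a full niece or nephew = 0.25.
Option 1: r to a first cousin = 0.125.
Option 1: Σ r·B − C = (4·0.25·0.355 + 2·0.125·0.513) − 0.35 = 0.13325.
Option 2: r to a half-sibling = 0.25.
Option 2: Σ r·B − C = (2·0.25·0.287) − 0.023 = 0.1205.
Option 1 has the higher net inclusive-fitness payoff.

Option 1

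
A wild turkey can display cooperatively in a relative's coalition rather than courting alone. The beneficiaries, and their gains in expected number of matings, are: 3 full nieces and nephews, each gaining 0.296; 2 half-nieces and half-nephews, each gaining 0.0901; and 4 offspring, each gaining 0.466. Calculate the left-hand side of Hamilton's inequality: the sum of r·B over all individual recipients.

r to a full niece or nephew = 0.25 (full aunt/uncle↔niece/nephew: two paths of length 3 through the shared grandparent pair: r = 2·(1/2)^3 = 1/4).
r to a half-niece or half-nephew = 1/8 (half-aunt/uncle↔niece/nephew: one path of length 3: r = (1/2)^3 = 1/8).
r to an offspring = 1/2 (one parent–offspring link: r = (1/2)^1 = 1/2).
Summing one r·B term per recipient: 3·0.25·0.296 + 2·0.125·0.0901 + 4·0.5·0.466 = 1.176525.

1.176525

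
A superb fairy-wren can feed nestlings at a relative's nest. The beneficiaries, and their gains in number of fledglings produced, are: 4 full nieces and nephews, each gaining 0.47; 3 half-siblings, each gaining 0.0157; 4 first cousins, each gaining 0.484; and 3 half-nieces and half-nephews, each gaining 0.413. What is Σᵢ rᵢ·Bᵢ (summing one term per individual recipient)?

r to a full niece or nephew = 0.25 (full aunt/uncle↔niece/nephew: two paths of length 3 through the shared grandparent pair: r = 2·(1/2)^3 = 1/4).
r to a half-sibling = 0.25 (half-sibs share one parent — one path of length 2: r = (1/2)^2 = 1/4).
r to a first cousin = 0.125 (first cousins share one grandparent pair — two paths of length 4: r = 2·(1/2)^4 = 1/8).
r to a half-niece or half-nephew = 1/8 (half-aunt/uncle↔niece/nephew: one path of length 3: r = (1/2)^3 = 1/8).
Summing one r·B term per recipient: 4·0.25·0.47 + 3·0.25·0.0157 + 4·0.125·0.484 + 3·0.125·0.413 = 0.87865.

0.87865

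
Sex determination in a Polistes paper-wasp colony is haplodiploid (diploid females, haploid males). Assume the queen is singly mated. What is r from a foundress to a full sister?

Haplodiploid full sisters inherit their father's entire haploid genome identically (contributing 1/2) and on average half of their mother's contribution (1/2 · 1/2 = 1/4); r = 1/2 + 1/4 = 3/4.

0.75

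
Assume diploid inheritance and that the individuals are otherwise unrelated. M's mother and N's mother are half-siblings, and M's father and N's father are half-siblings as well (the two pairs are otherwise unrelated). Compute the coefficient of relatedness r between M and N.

With two independent routes of shared ancestry, r is the sum of the two contributions.
M and N are related in two ways: half first cousins through their mothers (r = 1/16) and half first cousins through their fathers (r = 1/16).
r = 1/16 + 1/16 = 0.125.

0.125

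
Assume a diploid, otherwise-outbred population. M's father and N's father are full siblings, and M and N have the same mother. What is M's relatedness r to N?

Independent pedigree routes through distinct common ancestors add.
M and N are related in two ways: first cousins through their fathers (r = 1/8) and half-sibs through their shared mother (r = 1/4).
r = 1/8 + 1/4 = 0.375.

0.375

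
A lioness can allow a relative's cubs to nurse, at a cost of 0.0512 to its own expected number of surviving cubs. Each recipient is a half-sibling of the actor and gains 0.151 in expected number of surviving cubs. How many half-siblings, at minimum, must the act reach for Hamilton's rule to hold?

r to a half-sibling = 1/4 (half-sibs share one parent — one path of length 2: r = (1/2)^2 = 1/4).
Hamilton's rule: n·r·B > C  ⇒  n > C/(r·B) = 0.0512/(0.25·0.151) = 1.356.
The smallest integer exceeding 1.356 is 2.

2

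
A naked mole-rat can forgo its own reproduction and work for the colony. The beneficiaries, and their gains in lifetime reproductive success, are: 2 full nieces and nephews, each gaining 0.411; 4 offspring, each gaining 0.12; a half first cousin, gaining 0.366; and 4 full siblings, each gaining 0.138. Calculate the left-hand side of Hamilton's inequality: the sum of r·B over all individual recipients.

r to a full niece or nephew = 1/4 (full aunt/uncle↔niece/nephew: two paths of length 3 through the shared grandparent pair: r = 2·(1/2)^3 = 1/4).
r to an offspring = 0.5 (one parent–offspring link: r = (1/2)^1 = 1/2).
r to a half first cousin = 0.0625 (half first cousins share one grandparent — one path of length 4: r = (1/2)^4 = 1/16).
r to a full sibling = 1/2 (full sibs share both parents — two paths of length 2: r = 2·(1/2)^2 = 1/2).
Summing one r·B term per recipient: 2·0.25·0.411 + 4·0.5·0.12 + 1·0.0625·0.366 + 4·0.5·0.138 = 0.744375.

0.744375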